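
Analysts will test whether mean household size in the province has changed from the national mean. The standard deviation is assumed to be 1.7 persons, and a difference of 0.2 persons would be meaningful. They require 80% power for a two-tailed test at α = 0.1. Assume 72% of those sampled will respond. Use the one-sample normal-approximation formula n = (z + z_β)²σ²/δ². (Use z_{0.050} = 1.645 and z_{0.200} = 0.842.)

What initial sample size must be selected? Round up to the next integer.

n = (z_{α/2} + z_β)² · σ² / δ²
  = (1.645 + 0.842)² · 1.7² / 0.2²
  = 6.1852 · 2.89 / 0.04
  = 446.88
Adjust for 72% response: 446.88 / 0.72 = 620.66.
Round up → n = 621.

n = 621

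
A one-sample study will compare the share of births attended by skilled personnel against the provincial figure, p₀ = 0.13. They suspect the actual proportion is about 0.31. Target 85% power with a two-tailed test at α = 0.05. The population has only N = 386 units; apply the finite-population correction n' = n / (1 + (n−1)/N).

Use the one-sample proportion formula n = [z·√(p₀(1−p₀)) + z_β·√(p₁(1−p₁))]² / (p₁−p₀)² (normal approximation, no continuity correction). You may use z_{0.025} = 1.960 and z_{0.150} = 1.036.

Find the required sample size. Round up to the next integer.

n = [z_{α/2}·√(p₀q₀) + z_β·√(p₁q₁)]² / (p₁ − p₀)²
  = [1.960·√(0.13·0.87) + 1.036·√(0.31·0.69)]² / (0.18)²
  = [1.960·0.3363 + 1.036·0.4625]² / 0.0324
  = [1.1383]² / 0.0324
  = 39.99
Finite-population correction (N = 386): 39.99 / (1 + (39.99 − 1)/386) = 36.32.
Round up → n = 37.

n = 37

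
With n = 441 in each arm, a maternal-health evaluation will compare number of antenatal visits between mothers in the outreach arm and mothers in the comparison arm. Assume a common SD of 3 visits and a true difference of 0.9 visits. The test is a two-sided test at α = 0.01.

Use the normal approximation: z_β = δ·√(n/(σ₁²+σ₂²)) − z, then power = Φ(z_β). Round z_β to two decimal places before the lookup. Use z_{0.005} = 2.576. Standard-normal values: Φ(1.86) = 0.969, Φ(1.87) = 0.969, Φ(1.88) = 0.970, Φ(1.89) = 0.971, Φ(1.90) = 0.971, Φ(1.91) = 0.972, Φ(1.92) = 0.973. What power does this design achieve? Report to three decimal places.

z_β = δ·√(n/(σ₁²+σ₂²)) − z_{α/2}
    = 0.9 · √(441/18) − 2.576
    = 0.9 · 4.94975 − 2.576
    = 4.4548 − 2.576 = 1.8788 → 1.88
Power = Φ(1.88) = 0.970.

Power ≈ 0.970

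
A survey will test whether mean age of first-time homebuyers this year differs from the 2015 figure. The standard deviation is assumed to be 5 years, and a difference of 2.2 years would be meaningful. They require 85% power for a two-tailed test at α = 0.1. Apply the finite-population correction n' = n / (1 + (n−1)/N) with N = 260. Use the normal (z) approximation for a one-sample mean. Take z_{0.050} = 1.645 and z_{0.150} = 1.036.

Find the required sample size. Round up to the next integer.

n = (z_{α/2} + z_β)² · σ² / δ²
  = (1.645 + 1.036)² · 5² / 2.2²
  = 7.1878 · 25 / 4.84
  = 37.13
Finite-population correction (N = 260): 37.13 / (1 + (37.13 − 1)/260) = 32.60.
Round up → n = 33.

n = 33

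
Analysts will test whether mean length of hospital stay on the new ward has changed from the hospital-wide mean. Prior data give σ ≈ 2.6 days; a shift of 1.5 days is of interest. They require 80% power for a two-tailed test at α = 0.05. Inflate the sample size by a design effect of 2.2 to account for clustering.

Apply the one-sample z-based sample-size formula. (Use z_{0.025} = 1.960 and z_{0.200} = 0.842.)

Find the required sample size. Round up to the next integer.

n = (z_{α/2} + z_β)² · σ² / δ²
  = (1.960 + 0.842)² · 2.6² / 1.5²
  = 7.8512 · 6.76 / 2.25
  = 23.59
Design effect: 2.2 × 23.59 = 51.89.
Round up → n = 52.

n = 52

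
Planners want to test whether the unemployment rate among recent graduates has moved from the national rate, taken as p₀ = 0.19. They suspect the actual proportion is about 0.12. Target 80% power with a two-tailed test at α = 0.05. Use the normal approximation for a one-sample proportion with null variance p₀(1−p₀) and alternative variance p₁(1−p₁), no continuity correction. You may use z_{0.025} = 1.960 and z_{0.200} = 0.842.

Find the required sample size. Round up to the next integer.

n = [z_{α/2}·√(p₀q₀) + z_β·√(p₁q₁)]² / (p₁ − p₀)²
  = [1.960·√(0.19·0.81) + 0.842·√(0.12·0.88)]² / (-0.07)²
  = [1.960·0.3923 + 0.842·0.3250]² / 0.0049
  = [1.0425]² / 0.0049
  = 221.81
Round up → n = 222.

n = 222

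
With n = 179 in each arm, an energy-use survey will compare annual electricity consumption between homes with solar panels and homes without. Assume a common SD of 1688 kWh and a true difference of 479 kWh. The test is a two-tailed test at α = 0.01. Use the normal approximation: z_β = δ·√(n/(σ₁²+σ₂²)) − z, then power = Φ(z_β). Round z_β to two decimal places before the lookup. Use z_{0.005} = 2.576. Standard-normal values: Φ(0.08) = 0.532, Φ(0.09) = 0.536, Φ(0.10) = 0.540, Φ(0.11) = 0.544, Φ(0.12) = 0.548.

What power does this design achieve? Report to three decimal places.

z_β = δ·√(n/(σ₁²+σ₂²)) − z_{α/2}
    = 479 · √(179/5698688) − 2.576
    = 479 · 0.00560 − 2.576
    = 2.6846 − 2.576 = 0.1086 → 0.11
Power = Φ(0.11) = 0.544.

Power ≈ 0.544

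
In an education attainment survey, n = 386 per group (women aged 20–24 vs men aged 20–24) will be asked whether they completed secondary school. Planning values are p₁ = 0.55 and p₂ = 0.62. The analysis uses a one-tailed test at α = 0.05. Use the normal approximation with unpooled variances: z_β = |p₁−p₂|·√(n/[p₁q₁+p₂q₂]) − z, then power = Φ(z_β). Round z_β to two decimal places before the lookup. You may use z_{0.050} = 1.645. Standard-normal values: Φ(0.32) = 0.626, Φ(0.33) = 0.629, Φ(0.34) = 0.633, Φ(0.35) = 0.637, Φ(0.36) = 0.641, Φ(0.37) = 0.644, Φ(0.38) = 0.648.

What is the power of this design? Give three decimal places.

z_β = |p₁−p₂|·√(n/[p₁q₁+p₂q₂]) − z_α
    = 0.07 · √(386/0.4831) − 1.645
    = 0.07 · 28.2667 − 1.645
    = 1.9787 − 1.645 = 0.3337 → 0.33
Power = Φ(0.33) = 0.629.

Power ≈ 0.629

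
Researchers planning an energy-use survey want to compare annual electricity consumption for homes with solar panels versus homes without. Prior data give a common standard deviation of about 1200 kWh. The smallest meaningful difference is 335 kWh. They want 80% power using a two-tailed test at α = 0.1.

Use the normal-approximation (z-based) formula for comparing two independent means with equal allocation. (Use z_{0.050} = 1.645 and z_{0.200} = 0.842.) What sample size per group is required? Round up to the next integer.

n = (z_{α/2} + z_β)² · (σ₁² + σ₂²) / δ²
  = (1.645 + 0.842)² · (2·1200² = 2880000) / 335²
  = 6.1852 · 2880000 / 112225
  = 158.73
Round up → n = 159 per group.

n = 159 per group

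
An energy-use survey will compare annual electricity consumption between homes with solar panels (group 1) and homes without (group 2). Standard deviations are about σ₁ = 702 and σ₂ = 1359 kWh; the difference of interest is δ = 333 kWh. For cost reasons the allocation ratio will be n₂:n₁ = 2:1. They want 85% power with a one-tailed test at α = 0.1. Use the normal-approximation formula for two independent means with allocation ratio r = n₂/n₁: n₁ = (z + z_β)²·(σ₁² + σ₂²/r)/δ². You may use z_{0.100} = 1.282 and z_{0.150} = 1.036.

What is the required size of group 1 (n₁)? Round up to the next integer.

n₁ = (z_α + z_β)² · (σ₁² + σ₂²/r) / δ²
   = (1.282 + 1.036)² · (702² + 1359²/2) / 333²
   = 5.3731 · (492804 + 923440.5) / 110889
   = 5.3731 · 1416244.5 / 110889
   = 68.62
Round up → n₁ = 69; n₂ = r·n₁ = 2 × 69 = 138.

n₁ = 69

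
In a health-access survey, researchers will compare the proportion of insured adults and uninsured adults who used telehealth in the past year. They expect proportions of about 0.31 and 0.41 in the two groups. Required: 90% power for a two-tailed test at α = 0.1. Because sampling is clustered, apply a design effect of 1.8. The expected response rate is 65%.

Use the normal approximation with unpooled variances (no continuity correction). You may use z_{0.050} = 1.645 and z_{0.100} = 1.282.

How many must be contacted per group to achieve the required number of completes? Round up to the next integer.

n = 1082 per group

n = (z_{α/2} + z_β)² · [p₁(1−p₁) + p₂(1−p₂)] / (p₁ − p₂)²
  = (1.645 + 1.282)² · (0.31·0.69 + 0.41·0.59) / (-0.10)²
  = (2.927)² · (0.2139 + 0.2419) / 0.0100
  = 8.5673 · 0.4558 / 0.0100
  = 390.50
Design effect: 1.8 × 390.50 = 702.90.
Adjust for 65% response: 702.90 / 0.65 = 1081.38.
Round up → n = 1082 per group.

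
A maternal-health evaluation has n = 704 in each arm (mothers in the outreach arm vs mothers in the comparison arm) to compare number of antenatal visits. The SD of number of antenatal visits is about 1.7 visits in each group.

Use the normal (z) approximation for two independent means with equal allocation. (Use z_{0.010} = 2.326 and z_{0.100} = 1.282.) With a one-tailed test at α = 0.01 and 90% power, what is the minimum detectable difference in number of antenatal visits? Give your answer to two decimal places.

δ = (z_α + z_β) · √((σ₁²+σ₂²)/n)
  = (2.326 + 1.282) · √(5.78/704)
  = 3.608 · √0.00821
  = 3.608 · 0.0906
  = 0.3269

Minimum detectable difference ≈ 0.33 visits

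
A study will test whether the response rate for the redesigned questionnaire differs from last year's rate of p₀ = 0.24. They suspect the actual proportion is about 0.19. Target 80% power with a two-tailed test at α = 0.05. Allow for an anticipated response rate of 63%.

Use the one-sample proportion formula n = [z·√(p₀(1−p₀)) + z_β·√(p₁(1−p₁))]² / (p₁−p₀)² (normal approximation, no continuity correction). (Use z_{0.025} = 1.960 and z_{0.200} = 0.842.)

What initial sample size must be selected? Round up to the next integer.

n = [z_{α/2}·√(p₀q₀) + z_β·√(p₁q₁)]² / (p₁ − p₀)²
  = [1.960·√(0.24·0.76) + 0.842·√(0.19·0.81)]² / (-0.05)²
  = [1.960·0.4271 + 0.842·0.3923]² / 0.0025
  = [1.1674]² / 0.0025
  = 545.13
Adjust for 63% response: 545.13 / 0.63 = 865.28.
Round up → n = 866.

n = 866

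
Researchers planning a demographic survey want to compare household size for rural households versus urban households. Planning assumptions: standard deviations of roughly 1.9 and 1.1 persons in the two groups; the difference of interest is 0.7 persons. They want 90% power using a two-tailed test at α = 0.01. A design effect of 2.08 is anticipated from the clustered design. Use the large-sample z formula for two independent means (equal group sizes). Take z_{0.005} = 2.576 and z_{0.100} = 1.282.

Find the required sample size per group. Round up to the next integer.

n = (z_{α/2} + z_β)² · (σ₁² + σ₂²) / δ²
  = (2.576 + 1.282)² · (1.9² + 1.1² = 4.82) / 0.7²
  = 14.8842 · 4.82 / 0.49
  = 146.41
Design effect: 2.08 × 146.41 = 304.54.
Round up → n = 305 per group.

n = 305 per group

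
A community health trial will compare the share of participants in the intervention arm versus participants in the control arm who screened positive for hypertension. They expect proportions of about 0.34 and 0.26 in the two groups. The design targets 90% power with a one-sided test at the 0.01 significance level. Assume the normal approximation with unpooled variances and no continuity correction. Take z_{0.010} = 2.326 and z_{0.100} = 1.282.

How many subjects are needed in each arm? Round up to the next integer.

n = (z_α + z_β)² · [p₁(1−p₁) + p₂(1−p₂)] / (p₁ − p₂)²
  = (2.326 + 1.282)² · (0.34·0.66 + 0.26·0.74) / (0.08)²
  = (3.608)² · (0.2244 + 0.1924) / 0.0064
  = 13.0177 · 0.4168 / 0.0064
  = 847.78
Round up → n = 848 per group.

n = 848 per group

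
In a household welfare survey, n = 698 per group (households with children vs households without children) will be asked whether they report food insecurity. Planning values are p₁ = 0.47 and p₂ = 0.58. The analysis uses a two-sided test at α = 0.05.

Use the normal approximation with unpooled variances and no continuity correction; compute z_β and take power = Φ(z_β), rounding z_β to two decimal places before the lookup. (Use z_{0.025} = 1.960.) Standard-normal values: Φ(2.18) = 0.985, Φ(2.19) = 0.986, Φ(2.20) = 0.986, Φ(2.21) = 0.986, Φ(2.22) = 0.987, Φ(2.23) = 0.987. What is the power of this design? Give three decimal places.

Power ≈ 0.985

z_β = |p₁−p₂|·√(n/[p₁q₁+p₂q₂]) − z_{α/2}
    = 0.11 · √(698/0.4927) − 1.960
    = 0.11 · 37.6389 − 1.960
    = 4.1403 − 1.960 = 2.1803 → 2.18
Power = Φ(2.18) = 0.985.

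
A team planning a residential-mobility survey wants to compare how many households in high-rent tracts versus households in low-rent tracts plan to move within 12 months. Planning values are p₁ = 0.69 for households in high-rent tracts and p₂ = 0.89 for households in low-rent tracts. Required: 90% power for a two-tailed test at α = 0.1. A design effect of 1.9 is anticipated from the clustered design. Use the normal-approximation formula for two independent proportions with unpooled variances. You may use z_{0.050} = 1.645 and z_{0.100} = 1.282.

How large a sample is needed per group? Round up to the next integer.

n = (z_{α/2} + z_β)² · [p₁(1−p₁) + p₂(1−p₂)] / (p₁ − p₂)²
  = (1.645 + 1.282)² · (0.69·0.31 + 0.89·0.11) / (-0.20)²
  = (2.927)² · (0.2139 + 0.0979) / 0.0400
  = 8.5673 · 0.3118 / 0.0400
  = 66.78
Design effect: 1.9 × 66.78 = 126.89.
Round up → n = 127 per group.

n = 127 per group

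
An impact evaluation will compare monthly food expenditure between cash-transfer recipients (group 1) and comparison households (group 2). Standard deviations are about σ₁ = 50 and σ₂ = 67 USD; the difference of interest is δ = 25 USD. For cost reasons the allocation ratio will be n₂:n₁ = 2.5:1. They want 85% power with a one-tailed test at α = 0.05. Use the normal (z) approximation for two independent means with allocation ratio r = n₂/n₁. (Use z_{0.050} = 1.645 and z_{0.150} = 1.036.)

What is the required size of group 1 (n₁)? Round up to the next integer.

n₁ = 50

n₁ = (z_α + z_β)² · (σ₁² + σ₂²/r) / δ²
   = (1.645 + 1.036)² · (50² + 67²/2.5) / 25²
   = 7.1878 · (2500 + 1795.6) / 625
   = 7.1878 · 4295.6 / 625
   = 49.40
Round up → n₁ = 50; n₂ = r·n₁ = 2.5 × 50 = 125.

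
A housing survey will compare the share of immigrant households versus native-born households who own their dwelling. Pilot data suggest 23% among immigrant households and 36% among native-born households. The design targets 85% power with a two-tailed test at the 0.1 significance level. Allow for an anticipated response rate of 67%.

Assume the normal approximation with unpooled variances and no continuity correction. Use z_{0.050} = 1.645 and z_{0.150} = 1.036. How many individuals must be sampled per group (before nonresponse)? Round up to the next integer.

n = 259 per group

n = (z_{α/2} + z_β)² · [p₁(1−p₁) + p₂(1−p₂)] / (p₁ − p₂)²
  = (1.645 + 1.036)² · (0.23·0.77 + 0.36·0.64) / (-0.13)²
  = (2.681)² · (0.1771 + 0.2304) / 0.0169
  = 7.1878 · 0.4075 / 0.0169
  = 173.31
Adjust for 67% response: 173.31 / 0.67 = 258.68.
Round up → n = 259 per group.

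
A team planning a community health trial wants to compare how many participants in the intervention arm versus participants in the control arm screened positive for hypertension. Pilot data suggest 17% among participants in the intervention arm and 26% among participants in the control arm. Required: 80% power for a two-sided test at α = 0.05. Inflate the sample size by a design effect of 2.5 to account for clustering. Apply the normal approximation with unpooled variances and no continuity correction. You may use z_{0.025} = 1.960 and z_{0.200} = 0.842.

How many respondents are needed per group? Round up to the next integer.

n = (z_{α/2} + z_β)² · [p₁(1−p₁) + p₂(1−p₂)] / (p₁ − p₂)²
  = (1.960 + 0.842)² · (0.17·0.83 + 0.26·0.74) / (-0.09)²
  = (2.802)² · (0.1411 + 0.1924) / 0.0081
  = 7.8512 · 0.3335 / 0.0081
  = 323.26
Design effect: 2.5 × 323.26 = 808.14.
Round up → n = 809 per group.

n = 809 per group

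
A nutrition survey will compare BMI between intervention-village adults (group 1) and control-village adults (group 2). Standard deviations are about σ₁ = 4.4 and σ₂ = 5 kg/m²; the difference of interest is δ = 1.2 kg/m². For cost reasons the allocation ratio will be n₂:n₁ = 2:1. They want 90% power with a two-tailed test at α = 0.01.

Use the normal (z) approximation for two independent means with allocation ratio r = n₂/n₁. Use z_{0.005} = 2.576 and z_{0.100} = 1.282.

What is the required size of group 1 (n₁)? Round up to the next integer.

n₁ = (z_{α/2} + z_β)² · (σ₁² + σ₂²/r) / δ²
   = (2.576 + 1.282)² · (4.4² + 5²/2) / 1.2²
   = 14.8842 · (19.36 + 12.5) / 1.44
   = 14.8842 · 31.86 / 1.44
   = 329.31
Round up → n₁ = 330; n₂ = r·n₁ = 2 × 330 = 660.

n₁ = 330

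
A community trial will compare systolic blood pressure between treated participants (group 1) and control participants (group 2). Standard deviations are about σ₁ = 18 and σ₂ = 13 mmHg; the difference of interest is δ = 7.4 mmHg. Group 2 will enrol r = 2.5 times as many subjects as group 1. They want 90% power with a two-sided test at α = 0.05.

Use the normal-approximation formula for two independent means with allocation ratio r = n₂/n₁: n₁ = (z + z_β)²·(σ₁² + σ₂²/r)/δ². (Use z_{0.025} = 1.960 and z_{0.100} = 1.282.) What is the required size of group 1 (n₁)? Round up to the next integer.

n₁ = 76

n₁ = (z_{α/2} + z_β)² · (σ₁² + σ₂²/r) / δ²
   = (1.960 + 1.282)² · (18² + 13²/2.5) / 7.4²
   = 10.5106 · (324 + 67.6) / 54.76
   = 10.5106 · 391.6 / 54.76
   = 75.16
Round up → n₁ = 76; n₂ = r·n₁ = 2.5 × 76 = 190.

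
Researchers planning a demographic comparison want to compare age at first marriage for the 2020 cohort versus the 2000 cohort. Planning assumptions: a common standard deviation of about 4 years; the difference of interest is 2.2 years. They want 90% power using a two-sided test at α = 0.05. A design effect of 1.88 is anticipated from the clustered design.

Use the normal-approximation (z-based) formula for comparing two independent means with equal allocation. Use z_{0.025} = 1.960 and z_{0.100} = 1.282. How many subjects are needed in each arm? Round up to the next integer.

n = 131 per group

n = (z_{α/2} + z_β)² · (σ₁² + σ₂²) / δ²
  = (1.960 + 1.282)² · (2·4² = 32) / 2.2²
  = 10.5106 · 32 / 4.84
  = 69.49
Design effect: 1.88 × 69.49 = 130.64.
Round up → n = 131 per group.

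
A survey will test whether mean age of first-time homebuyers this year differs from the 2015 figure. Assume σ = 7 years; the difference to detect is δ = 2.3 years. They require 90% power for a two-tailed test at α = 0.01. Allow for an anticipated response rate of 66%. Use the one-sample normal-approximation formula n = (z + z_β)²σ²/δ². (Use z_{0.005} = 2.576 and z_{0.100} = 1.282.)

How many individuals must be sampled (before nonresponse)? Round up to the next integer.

n = (z_{α/2} + z_β)² · σ² / δ²
  = (2.576 + 1.282)² · 7² / 2.3²
  = 14.8842 · 49 / 5.29
  = 137.87
Adjust for 66% response: 137.87 / 0.66 = 208.89.
Round up → n = 209.

n = 209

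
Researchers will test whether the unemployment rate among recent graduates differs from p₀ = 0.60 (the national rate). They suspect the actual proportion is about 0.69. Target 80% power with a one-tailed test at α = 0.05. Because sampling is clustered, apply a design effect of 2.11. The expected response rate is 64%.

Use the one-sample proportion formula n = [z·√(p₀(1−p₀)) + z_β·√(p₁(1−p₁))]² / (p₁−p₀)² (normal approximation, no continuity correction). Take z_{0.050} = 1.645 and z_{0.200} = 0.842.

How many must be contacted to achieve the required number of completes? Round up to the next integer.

n = [z_α·√(p₀q₀) + z_β·√(p₁q₁)]² / (p₁ − p₀)²
  = [1.645·√(0.60·0.40) + 0.842·√(0.69·0.31)]² / (0.09)²
  = [1.645·0.4899 + 0.842·0.4625]² / 0.0081
  = [1.1953]² / 0.0081
  = 176.39
Design effect: 2.11 × 176.39 = 372.18.
Adjust for 64% response: 372.18 / 0.64 = 581.53.
Round up → n = 582.

n = 582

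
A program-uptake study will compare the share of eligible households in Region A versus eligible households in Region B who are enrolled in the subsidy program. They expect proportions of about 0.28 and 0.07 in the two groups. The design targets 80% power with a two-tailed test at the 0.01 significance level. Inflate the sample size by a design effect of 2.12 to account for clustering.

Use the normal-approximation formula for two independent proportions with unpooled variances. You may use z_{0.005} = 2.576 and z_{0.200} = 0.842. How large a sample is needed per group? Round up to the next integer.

n = 150 per group

n = (z_{α/2} + z_β)² · [p₁(1−p₁) + p₂(1−p₂)] / (p₁ − p₂)²
  = (2.576 + 0.842)² · (0.28·0.72 + 0.07·0.93) / (0.21)²
  = (3.418)² · (0.2016 + 0.0651) / 0.0441
  = 11.6827 · 0.2667 / 0.0441
  = 70.65
Design effect: 2.12 × 70.65 = 149.78.
Round up → n = 150 per group.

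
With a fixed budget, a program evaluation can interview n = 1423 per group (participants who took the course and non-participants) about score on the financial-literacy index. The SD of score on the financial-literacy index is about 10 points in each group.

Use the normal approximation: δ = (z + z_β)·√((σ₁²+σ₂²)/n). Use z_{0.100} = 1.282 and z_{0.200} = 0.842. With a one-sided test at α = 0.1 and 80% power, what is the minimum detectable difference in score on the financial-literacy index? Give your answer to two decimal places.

δ = (z_α + z_β) · √((σ₁²+σ₂²)/n)
  = (1.282 + 0.842) · √(200/1423)
  = 2.124 · √0.14055
  = 2.124 · 0.3749
  = 0.7963

Minimum detectable difference ≈ 0.80 points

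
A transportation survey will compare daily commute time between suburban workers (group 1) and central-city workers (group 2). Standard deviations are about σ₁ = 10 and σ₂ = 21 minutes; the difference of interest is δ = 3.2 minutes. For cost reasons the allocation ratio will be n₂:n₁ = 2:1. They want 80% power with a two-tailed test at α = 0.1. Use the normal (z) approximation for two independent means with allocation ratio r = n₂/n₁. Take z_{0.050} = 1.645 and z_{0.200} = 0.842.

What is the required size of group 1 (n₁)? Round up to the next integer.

n₁ = (z_{α/2} + z_β)² · (σ₁² + σ₂²/r) / δ²
   = (1.645 + 0.842)² · (10² + 21²/2) / 3.2²
   = 6.1852 · (100 + 220.5) / 10.24
   = 6.1852 · 320.5 / 10.24
   = 193.59
Round up → n₁ = 194; n₂ = r·n₁ = 2 × 194 = 388.

n₁ = 194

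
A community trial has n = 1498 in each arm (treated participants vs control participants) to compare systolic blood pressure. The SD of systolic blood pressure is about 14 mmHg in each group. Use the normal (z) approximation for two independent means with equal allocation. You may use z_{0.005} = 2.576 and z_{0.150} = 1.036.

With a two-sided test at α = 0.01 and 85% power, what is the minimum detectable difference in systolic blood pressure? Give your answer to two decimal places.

Minimum detectable difference ≈ 1.85 mmHg

δ = (z_{α/2} + z_β) · √((σ₁²+σ₂²)/n)
  = (2.576 + 1.036) · √(392/1498)
  = 3.612 · √0.26168
  = 3.612 · 0.5115
  = 1.8477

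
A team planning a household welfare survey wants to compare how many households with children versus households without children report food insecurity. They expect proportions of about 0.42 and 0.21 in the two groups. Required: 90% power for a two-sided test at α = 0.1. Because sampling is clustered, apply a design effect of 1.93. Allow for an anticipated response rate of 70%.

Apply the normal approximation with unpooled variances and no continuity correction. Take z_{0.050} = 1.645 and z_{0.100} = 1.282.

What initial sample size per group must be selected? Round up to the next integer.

n = 220 per group

n = (z_{α/2} + z_β)² · [p₁(1−p₁) + p₂(1−p₂)] / (p₁ − p₂)²
  = (1.645 + 1.282)² · (0.42·0.58 + 0.21·0.79) / (0.21)²
  = (2.927)² · (0.2436 + 0.1659) / 0.0441
  = 8.5673 · 0.4095 / 0.0441
  = 79.55
Design effect: 1.93 × 79.55 = 153.54.
Adjust for 70% response: 153.54 / 0.70 = 219.34.
Round up → n = 220 per group.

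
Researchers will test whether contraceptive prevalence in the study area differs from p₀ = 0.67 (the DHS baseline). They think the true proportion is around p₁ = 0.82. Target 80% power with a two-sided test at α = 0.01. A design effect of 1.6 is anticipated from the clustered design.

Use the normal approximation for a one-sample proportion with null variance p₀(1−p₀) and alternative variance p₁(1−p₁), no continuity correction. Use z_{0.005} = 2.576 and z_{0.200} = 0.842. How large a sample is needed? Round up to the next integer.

n = [z_{α/2}·√(p₀q₀) + z_β·√(p₁q₁)]² / (p₁ − p₀)²
  = [2.576·√(0.67·0.33) + 0.842·√(0.82·0.18)]² / (0.15)²
  = [2.576·0.4702 + 0.842·0.3842]² / 0.0225
  = [1.5348]² / 0.0225
  = 104.69
Design effect: 1.6 × 104.69 = 167.50.
Round up → n = 168.

n = 168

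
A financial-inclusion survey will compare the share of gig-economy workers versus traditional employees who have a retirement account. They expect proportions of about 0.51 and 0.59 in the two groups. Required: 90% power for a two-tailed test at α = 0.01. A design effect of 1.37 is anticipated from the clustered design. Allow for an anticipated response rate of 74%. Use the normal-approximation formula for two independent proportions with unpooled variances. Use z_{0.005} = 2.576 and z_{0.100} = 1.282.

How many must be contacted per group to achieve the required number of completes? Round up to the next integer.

n = (z_{α/2} + z_β)² · [p₁(1−p₁) + p₂(1−p₂)] / (p₁ − p₂)²
  = (2.576 + 1.282)² · (0.51·0.49 + 0.59·0.41) / (-0.08)²
  = (3.858)² · (0.2499 + 0.2419) / 0.0064
  = 14.8842 · 0.4918 / 0.0064
  = 1143.75
Design effect: 1.37 × 1143.75 = 1566.94.
Adjust for 74% response: 1566.94 / 0.74 = 2117.49.
Round up → n = 2118 per group.

n = 2118 per group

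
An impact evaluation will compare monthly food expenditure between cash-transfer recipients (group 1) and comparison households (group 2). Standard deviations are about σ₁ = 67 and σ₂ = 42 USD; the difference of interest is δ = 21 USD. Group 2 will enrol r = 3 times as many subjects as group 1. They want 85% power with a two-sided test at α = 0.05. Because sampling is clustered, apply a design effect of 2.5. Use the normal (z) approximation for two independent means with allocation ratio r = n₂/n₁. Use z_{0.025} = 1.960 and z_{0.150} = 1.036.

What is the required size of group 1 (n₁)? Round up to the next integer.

n₁ = (z_{α/2} + z_β)² · (σ₁² + σ₂²/r) / δ²
   = (1.960 + 1.036)² · (67² + 42²/3) / 21²
   = 8.9760 · (4489 + 588) / 441
   = 8.9760 · 5077 / 441
   = 103.34
Design effect: 2.5 × 103.34 = 258.34.
Round up → n₁ = 259; n₂ = r·n₁ = 3 × 259 = 777.

n₁ = 259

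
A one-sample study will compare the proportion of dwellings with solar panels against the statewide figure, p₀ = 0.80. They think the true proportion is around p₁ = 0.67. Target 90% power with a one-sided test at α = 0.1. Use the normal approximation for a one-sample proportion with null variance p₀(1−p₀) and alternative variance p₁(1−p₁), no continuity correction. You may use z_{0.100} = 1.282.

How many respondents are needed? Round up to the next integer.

n = [z_α·√(p₀q₀) + z_β·√(p₁q₁)]² / (p₁ − p₀)²
  = [1.282·√(0.80·0.20) + 1.282·√(0.67·0.33)]² / (-0.13)²
  = [1.282·0.4000 + 1.282·0.4702]² / 0.0169
  = [1.1156]² / 0.0169
  = 73.64
Round up → n = 74.

n = 74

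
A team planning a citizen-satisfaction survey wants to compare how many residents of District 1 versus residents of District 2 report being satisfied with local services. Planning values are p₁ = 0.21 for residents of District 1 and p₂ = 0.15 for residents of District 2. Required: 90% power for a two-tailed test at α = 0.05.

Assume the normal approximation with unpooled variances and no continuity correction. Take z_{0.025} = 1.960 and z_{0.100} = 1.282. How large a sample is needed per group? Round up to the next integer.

n = 857 per group

n = (z_{α/2} + z_β)² · [p₁(1−p₁) + p₂(1−p₂)] / (p₁ − p₂)²
  = (1.960 + 1.282)² · (0.21·0.79 + 0.15·0.85) / (0.06)²
  = (3.242)² · (0.1659 + 0.1275) / 0.0036
  = 10.5106 · 0.2934 / 0.0036
  = 856.61
Round up → n = 857 per group.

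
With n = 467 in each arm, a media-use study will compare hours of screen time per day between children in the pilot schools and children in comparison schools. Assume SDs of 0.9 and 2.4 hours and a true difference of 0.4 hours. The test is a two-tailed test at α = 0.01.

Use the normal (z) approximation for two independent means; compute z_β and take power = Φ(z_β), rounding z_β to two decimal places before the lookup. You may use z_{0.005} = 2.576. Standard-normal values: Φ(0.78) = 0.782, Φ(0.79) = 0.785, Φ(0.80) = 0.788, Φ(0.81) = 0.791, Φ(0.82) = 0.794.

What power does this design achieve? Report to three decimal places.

z_β = δ·√(n/(σ₁²+σ₂²)) − z_{α/2}
    = 0.4 · √(467/6.57) − 2.576
    = 0.4 · 8.43094 − 2.576
    = 3.3724 − 2.576 = 0.7964 → 0.80
Power = Φ(0.80) = 0.788.

Power ≈ 0.788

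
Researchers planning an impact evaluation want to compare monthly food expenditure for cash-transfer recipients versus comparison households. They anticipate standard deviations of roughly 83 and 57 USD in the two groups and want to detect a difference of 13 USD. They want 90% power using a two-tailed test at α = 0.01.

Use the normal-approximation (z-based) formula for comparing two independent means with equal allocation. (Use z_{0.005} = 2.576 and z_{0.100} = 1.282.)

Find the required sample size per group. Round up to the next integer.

n = (z_{α/2} + z_β)² · (σ₁² + σ₂²) / δ²
  = (2.576 + 1.282)² · (83² + 57² = 10138) / 13²
  = 14.8842 · 10138 / 169
  = 892.87
Round up → n = 893 per group.

n = 893 per group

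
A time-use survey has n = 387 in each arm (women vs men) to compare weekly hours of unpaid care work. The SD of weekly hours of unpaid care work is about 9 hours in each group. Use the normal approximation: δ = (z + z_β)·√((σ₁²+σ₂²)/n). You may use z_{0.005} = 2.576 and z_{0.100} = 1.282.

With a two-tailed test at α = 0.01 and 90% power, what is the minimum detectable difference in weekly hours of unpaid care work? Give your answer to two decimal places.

δ = (z_{α/2} + z_β) · √((σ₁²+σ₂²)/n)
  = (2.576 + 1.282) · √(162/387)
  = 3.858 · √0.4186
  = 3.858 · 0.6470
  = 2.4961

Minimum detectable difference ≈ 2.50 hours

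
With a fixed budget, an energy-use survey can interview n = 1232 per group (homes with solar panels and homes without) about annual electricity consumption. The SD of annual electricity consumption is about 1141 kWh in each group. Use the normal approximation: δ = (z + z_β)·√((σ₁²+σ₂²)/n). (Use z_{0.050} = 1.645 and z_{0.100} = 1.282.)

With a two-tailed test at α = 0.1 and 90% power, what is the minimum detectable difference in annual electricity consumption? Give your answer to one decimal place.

Minimum detectable difference ≈ 134.6 kWh

δ = (z_{α/2} + z_β) · √((σ₁²+σ₂²)/n)
  = (1.645 + 1.282) · √(2603762/1232)
  = 2.927 · √2113.4
  = 2.927 · 45.9722
  = 134.5606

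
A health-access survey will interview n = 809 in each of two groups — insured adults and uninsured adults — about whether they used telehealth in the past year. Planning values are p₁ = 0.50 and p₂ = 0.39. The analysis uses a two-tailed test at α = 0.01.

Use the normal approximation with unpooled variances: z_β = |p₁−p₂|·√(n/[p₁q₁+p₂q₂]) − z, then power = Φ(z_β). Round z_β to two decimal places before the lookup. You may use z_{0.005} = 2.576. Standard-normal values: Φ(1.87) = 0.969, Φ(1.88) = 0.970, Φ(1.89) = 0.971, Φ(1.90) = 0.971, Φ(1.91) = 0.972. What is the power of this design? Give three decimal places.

z_β = |p₁−p₂|·√(n/[p₁q₁+p₂q₂]) − z_{α/2}
    = 0.11 · √(809/0.4879) − 2.576
    = 0.11 · 40.7201 − 2.576
    = 4.4792 − 2.576 = 1.9032 → 1.90
Power = Φ(1.90) = 0.971.

Power ≈ 0.971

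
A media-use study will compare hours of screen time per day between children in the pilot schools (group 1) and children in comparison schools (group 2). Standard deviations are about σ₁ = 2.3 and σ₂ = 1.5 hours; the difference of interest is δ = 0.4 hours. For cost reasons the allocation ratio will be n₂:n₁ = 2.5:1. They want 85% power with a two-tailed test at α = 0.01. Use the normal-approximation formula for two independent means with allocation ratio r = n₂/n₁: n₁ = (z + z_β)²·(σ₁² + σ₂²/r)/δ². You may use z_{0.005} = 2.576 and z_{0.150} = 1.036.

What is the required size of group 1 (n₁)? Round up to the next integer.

n₁ = 505

n₁ = (z_{α/2} + z_β)² · (σ₁² + σ₂²/r) / δ²
   = (2.576 + 1.036)² · (2.3² + 1.5²/2.5) / 0.4²
   = 13.0465 · (5.29 + 0.9) / 0.16
   = 13.0465 · 6.19 / 0.16
   = 504.74
Round up → n₁ = 505; n₂ = r·n₁ = 2.5 × 505 = 1263.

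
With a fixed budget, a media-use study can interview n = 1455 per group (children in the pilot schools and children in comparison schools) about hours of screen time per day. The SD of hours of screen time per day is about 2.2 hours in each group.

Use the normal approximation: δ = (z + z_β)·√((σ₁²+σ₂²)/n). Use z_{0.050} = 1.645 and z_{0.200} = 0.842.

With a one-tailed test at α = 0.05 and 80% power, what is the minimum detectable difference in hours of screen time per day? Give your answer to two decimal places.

Minimum detectable difference ≈ 0.20 hours

δ = (z_α + z_β) · √((σ₁²+σ₂²)/n)
  = (1.645 + 0.842) · √(9.68/1455)
  = 2.487 · √0.00665
  = 2.487 · 0.0816
  = 0.2029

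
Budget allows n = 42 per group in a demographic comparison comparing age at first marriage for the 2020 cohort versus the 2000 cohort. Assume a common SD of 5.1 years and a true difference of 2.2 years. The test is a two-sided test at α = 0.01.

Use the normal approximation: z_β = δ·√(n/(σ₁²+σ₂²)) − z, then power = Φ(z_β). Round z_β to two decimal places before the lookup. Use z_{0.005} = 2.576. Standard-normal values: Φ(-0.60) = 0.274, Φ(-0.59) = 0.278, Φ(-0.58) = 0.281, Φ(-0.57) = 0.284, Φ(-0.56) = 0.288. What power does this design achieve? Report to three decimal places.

z_β = δ·√(n/(σ₁²+σ₂²)) − z_{α/2}
    = 2.2 · √(42/52.02) − 2.576
    = 2.2 · 0.89854 − 2.576
    = 1.9768 − 2.576 = -0.5992 → -0.60
Power = Φ(-0.60) = 0.274.

Power ≈ 0.274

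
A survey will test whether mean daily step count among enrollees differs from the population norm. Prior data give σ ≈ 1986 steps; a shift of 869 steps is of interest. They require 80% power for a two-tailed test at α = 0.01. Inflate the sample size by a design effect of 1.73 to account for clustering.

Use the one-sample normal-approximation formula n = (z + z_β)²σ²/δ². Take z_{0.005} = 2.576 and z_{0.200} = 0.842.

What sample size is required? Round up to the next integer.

n = (z_{α/2} + z_β)² · σ² / δ²
  = (2.576 + 0.842)² · 1986² / 869²
  = 11.6827 · 3944196 / 755161
  = 61.02
Design effect: 1.73 × 61.02 = 105.56.
Round up → n = 106.

n = 106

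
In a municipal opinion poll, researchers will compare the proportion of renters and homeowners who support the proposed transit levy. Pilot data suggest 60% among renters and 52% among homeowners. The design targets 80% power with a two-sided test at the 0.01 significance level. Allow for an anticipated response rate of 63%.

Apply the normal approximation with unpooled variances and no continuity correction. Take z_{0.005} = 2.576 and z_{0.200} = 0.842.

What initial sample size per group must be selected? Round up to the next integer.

n = 1419 per group

n = (z_{α/2} + z_β)² · [p₁(1−p₁) + p₂(1−p₂)] / (p₁ − p₂)²
  = (2.576 + 0.842)² · (0.60·0.40 + 0.52·0.48) / (0.08)²
  = (3.418)² · (0.2400 + 0.2496) / 0.0064
  = 11.6827 · 0.4896 / 0.0064
  = 893.73
Adjust for 63% response: 893.73 / 0.63 = 1418.62.
Round up → n = 1419 per group.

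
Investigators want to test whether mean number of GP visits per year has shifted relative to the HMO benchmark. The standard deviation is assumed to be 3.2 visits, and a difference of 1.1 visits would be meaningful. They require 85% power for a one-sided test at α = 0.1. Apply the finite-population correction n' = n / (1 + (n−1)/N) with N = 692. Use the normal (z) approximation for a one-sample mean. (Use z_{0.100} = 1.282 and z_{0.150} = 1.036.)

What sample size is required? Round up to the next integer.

n = 43

n = (z_α + z_β)² · σ² / δ²
  = (1.282 + 1.036)² · 3.2² / 1.1²
  = 5.3731 · 10.24 / 1.21
  = 45.47
Finite-population correction (N = 692): 45.47 / (1 + (45.47 − 1)/692) = 42.73.
Round up → n = 43.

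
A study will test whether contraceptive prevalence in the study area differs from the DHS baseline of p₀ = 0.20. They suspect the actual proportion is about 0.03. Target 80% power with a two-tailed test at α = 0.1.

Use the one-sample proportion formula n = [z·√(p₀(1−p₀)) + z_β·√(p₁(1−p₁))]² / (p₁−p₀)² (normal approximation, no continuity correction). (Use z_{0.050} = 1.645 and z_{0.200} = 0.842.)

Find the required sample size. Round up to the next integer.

n = 23

n = [z_{α/2}·√(p₀q₀) + z_β·√(p₁q₁)]² / (p₁ − p₀)²
  = [1.645·√(0.20·0.80) + 0.842·√(0.03·0.97)]² / (-0.17)²
  = [1.645·0.4000 + 0.842·0.1706]² / 0.0289
  = [0.8016]² / 0.0289
  = 22.24
Round up → n = 23.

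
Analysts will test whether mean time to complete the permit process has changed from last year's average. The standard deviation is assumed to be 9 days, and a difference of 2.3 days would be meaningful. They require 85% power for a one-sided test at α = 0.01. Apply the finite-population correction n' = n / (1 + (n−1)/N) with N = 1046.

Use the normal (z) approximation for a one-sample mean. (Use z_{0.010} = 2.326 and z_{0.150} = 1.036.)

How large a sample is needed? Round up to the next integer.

n = 149

n = (z_α + z_β)² · σ² / δ²
  = (2.326 + 1.036)² · 9² / 2.3²
  = 11.3030 · 81 / 5.29
  = 173.07
Finite-population correction (N = 1046): 173.07 / (1 + (173.07 − 1)/1046) = 148.62.
Round up → n = 149.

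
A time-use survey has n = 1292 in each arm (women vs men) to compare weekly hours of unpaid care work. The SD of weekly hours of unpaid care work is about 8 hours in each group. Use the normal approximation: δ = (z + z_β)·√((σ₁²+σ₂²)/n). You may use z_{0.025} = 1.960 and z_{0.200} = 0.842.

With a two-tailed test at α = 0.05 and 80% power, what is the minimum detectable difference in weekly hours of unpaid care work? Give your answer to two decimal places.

Minimum detectable difference ≈ 0.88 hours

δ = (z_{α/2} + z_β) · √((σ₁²+σ₂²)/n)
  = (1.960 + 0.842) · √(128/1292)
  = 2.802 · √0.09907
  = 2.802 · 0.3148
  = 0.8819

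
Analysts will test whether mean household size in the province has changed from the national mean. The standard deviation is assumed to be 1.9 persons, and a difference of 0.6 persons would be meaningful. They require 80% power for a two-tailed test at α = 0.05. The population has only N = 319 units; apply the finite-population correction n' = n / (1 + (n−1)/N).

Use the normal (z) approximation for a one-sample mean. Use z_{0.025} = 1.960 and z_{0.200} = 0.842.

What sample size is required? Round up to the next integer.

n = 64

n = (z_{α/2} + z_β)² · σ² / δ²
  = (1.960 + 0.842)² · 1.9² / 0.6²
  = 7.8512 · 3.61 / 0.36
  = 78.73
Finite-population correction (N = 319): 78.73 / (1 + (78.73 − 1)/319) = 63.30.
Round up → n = 64.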